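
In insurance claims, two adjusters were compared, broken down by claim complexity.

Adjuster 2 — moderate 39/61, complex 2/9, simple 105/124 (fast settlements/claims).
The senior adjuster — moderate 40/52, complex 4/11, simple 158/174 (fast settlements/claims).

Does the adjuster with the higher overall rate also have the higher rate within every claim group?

Yes

Moderate: Adjuster 2 39/61 = 63.9%, the senior adjuster 40/52 = 76.9% → the senior adjuster
Complex: Adjuster 2 2/9 = 22.2%, the senior adjuster 4/11 = 36.4% → the senior adjuster
Simple: Adjuster 2 105/124 = 84.7%, the senior adjuster 158/174 = 90.8% → the senior adjuster
Overall: Adjuster 2 146/194 = 75.3%, the senior adjuster 202/237 = 85.2% → the senior adjuster
The senior adjuster wins overall and in every claim group — no reversal.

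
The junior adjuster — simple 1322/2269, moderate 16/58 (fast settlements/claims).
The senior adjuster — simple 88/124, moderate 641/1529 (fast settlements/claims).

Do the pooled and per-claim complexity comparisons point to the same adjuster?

Simple: the junior adjuster 1322/2269 = 58.3%, the senior adjuster 88/124 = 71.0% → the senior adjuster
Moderate: the junior adjuster 16/58 = 27.6%, the senior adjuster 641/1529 = 41.9% → the senior adjuster
Overall: the junior adjuster 1338/2327 = 57.5%, the senior adjuster 729/1653 = 44.1% → the junior adjuster
The senior adjuster wins each claim group but the junior adjuster wins overall — the comparison reverses. The senior adjuster's claims skew toward moderate, which has a lower base rate.

No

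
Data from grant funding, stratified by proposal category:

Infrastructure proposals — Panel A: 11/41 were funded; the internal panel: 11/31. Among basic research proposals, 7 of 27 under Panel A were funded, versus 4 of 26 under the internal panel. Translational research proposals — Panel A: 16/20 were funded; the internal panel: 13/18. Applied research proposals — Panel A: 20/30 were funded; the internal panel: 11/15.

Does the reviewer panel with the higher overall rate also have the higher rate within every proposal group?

No

Infrastructure: Panel A 11/41 = 26.8%, the internal panel 11/31 = 35.5% → the internal panel
Basic research: Panel A 7/27 = 25.9%, the internal panel 4/26 = 15.4% → Panel A
Translational research: Panel A 16/20 = 80.0%, the internal panel 13/18 = 72.2% → Panel A
Applied research: Panel A 20/30 = 66.7%, the internal panel 11/15 = 73.3% → the internal panel
Overall: Panel A 54/118 = 45.8%, the internal panel 39/90 = 43.3% → Panel A
Neither sweeps: Panel A wins 2 of 4 groups, the internal panel wins 2. Panel A wins overall but not every group — no Simpson reversal.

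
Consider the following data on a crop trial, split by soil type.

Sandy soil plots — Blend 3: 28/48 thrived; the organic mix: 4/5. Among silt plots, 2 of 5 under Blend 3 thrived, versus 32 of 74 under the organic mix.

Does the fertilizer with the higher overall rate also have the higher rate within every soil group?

No

Sandy soil: Blend 3 28/48 = 58.3%, the organic mix 4/5 = 80.0% → the organic mix
Silt: Blend 3 2/5 = 40.0%, the organic mix 32/74 = 43.2% → the organic mix
Overall: Blend 3 30/53 = 56.6%, the organic mix 36/79 = 45.6% → Blend 3
The organic mix wins each soil group but Blend 3 wins overall — the comparison reverses. The organic mix's plots skew toward silt, which has a lower base rate.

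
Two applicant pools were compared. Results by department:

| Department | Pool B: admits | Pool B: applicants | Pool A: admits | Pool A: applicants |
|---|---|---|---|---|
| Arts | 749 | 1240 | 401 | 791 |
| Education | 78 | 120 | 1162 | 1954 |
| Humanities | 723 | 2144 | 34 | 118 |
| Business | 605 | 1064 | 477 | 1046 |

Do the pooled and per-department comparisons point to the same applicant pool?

Arts: Pool B 749/1240 = 60.4%, Pool A 401/791 = 50.7% → Pool B
Education: Pool B 78/120 = 65.0%, Pool A 1162/1954 = 59.5% → Pool B
Humanities: Pool B 723/2144 = 33.7%, Pool A 34/118 = 28.8% → Pool B
Business: Pool B 605/1064 = 56.9%, Pool A 477/1046 = 45.6% → Pool B
Overall: Pool B 2155/4568 = 47.2%, Pool A 2074/3909 = 53.1% → Pool A
Pool B wins each department group but Pool A wins overall — the comparison reverses. Pool B's applicants skew toward Humanities, which has a lower base rate.

No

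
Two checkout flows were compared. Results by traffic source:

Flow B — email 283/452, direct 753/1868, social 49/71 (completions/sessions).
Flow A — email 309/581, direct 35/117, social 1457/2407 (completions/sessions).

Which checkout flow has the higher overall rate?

Email: Flow B 283/452 = 62.6%, Flow A 309/581 = 53.2% → Flow B
Direct: Flow B 753/1868 = 40.3%, Flow A 35/117 = 29.9% → Flow B
Social: Flow B 49/71 = 69.0%, Flow A 1457/2407 = 60.5% → Flow B
Overall: Flow B 1085/2391 = 45.4%, Flow A 1801/3105 = 58.0% → Flow A
(Flow B wins every traffic group but Flow A wins overall — Flow B's sessions skew toward the low-rate direct group.)

Flow A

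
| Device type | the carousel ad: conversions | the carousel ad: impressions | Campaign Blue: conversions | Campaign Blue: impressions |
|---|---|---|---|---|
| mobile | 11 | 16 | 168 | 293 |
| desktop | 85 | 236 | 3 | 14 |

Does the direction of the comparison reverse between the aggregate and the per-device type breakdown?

Yes

Mobile: the carousel ad 11/16 = 68.8%, Campaign Blue 168/293 = 57.3% → the carousel ad
Desktop: the carousel ad 85/236 = 36.0%, Campaign Blue 3/14 = 21.4% → the carousel ad
Overall: the carousel ad 96/252 = 38.1%, Campaign Blue 171/307 = 55.7% → Campaign Blue
The carousel ad wins each device group but Campaign Blue wins overall — the comparison reverses. The carousel ad's impressions skew toward desktop, which has a lower base rate.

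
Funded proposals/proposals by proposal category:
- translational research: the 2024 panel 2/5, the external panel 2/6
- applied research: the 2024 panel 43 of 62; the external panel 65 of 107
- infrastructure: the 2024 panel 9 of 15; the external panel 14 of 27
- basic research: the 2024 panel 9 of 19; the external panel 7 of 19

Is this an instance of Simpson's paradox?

Translational research: the 2024 panel 2/5 = 40.0%, the external panel 2/6 = 33.3% → the 2024 panel
Applied research: the 2024 panel 43/62 = 69.4%, the external panel 65/107 = 60.7% → the 2024 panel
Infrastructure: the 2024 panel 9/15 = 60.0%, the external panel 14/27 = 51.9% → the 2024 panel
Basic research: the 2024 panel 9/19 = 47.4%, the external panel 7/19 = 36.8% → the 2024 panel
Overall: the 2024 panel 63/101 = 62.4%, the external panel 88/159 = 55.3% → the 2024 panel
The 2024 panel wins overall and in every proposal group — no reversal.

No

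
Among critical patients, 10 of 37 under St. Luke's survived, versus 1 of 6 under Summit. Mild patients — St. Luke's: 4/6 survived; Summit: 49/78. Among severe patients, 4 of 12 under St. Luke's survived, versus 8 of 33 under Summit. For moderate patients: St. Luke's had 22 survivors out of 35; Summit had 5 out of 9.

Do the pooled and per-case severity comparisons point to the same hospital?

No

Critical: St. Luke's 10/37 = 27.0%, Summit 1/6 = 16.7% → St. Luke's
Mild: St. Luke's 4/6 = 66.7%, Summit 49/78 = 62.8% → St. Luke's
Severe: St. Luke's 4/12 = 33.3%, Summit 8/33 = 24.2% → St. Luke's
Moderate: St. Luke's 22/35 = 62.9%, Summit 5/9 = 55.6% → St. Luke's
Overall: St. Luke's 40/90 = 44.4%, Summit 63/126 = 50.0% → Summit
St. Luke's wins each case group but Summit wins overall — the comparison reverses. St. Luke's's patients skew toward critical, which has a lower base rate.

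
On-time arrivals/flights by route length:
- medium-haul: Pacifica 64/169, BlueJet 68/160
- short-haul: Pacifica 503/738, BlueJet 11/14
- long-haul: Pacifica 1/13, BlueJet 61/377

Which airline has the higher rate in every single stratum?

BlueJet

Medium-haul: Pacifica 64/169 = 37.9%, BlueJet 68/160 = 42.5% → BlueJet
Short-haul: Pacifica 503/738 = 68.2%, BlueJet 11/14 = 78.6% → BlueJet
Long-haul: Pacifica 1/13 = 7.7%, BlueJet 61/377 = 16.2% → BlueJet
BlueJet has the higher rate in all 3 groups.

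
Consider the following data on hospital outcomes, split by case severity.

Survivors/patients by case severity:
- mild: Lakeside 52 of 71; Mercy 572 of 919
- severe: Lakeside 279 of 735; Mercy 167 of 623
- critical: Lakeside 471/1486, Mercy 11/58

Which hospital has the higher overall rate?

Mercy

Mild: Lakeside 52/71 = 73.2%, Mercy 572/919 = 62.2% → Lakeside
Severe: Lakeside 279/735 = 38.0%, Mercy 167/623 = 26.8% → Lakeside
Critical: Lakeside 471/1486 = 31.7%, Mercy 11/58 = 19.0% → Lakeside
Overall: Lakeside 802/2292 = 35.0%, Mercy 750/1600 = 46.9% → Mercy
(Lakeside wins every case group but Mercy wins overall — Lakeside's patients skew toward the low-rate critical group.)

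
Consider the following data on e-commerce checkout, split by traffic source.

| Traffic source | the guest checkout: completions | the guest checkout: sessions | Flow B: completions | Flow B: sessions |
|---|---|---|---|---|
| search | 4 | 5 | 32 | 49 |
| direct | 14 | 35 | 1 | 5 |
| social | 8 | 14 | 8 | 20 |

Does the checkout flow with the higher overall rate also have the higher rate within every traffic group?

No

Search: the guest checkout 4/5 = 80.0%, Flow B 32/49 = 65.3% → the guest checkout
Direct: the guest checkout 14/35 = 40.0%, Flow B 1/5 = 20.0% → the guest checkout
Social: the guest checkout 8/14 = 57.1%, Flow B 8/20 = 40.0% → the guest checkout
Overall: the guest checkout 26/54 = 48.1%, Flow B 41/74 = 55.4% → Flow B
The guest checkout wins each traffic group but Flow B wins overall — the comparison reverses. The guest checkout's sessions skew toward direct, which has a lower base rate.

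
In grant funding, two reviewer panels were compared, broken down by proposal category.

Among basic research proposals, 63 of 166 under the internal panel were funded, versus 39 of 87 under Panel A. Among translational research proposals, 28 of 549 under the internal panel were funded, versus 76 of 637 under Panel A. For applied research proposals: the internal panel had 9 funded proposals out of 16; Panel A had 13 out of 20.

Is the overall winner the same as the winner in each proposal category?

Yes

Basic research: the internal panel 63/166 = 38.0%, Panel A 39/87 = 44.8% → Panel A
Translational research: the internal panel 28/549 = 5.1%, Panel A 76/637 = 11.9% → Panel A
Applied research: the internal panel 9/16 = 56.2%, Panel A 13/20 = 65.0% → Panel A
Overall: the internal panel 100/731 = 13.7%, Panel A 128/744 = 17.2% → Panel A
Panel A wins overall and in every proposal group — no reversal.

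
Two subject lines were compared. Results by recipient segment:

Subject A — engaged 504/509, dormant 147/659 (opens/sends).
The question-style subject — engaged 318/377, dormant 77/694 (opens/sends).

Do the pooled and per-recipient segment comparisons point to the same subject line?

Yes

Engaged: Subject A 504/509 = 99.0%, the question-style subject 318/377 = 84.4% → Subject A
Dormant: Subject A 147/659 = 22.3%, the question-style subject 77/694 = 11.1% → Subject A
Overall: Subject A 651/1168 = 55.7%, the question-style subject 395/1071 = 36.9% → Subject A
Subject A wins overall and in every recipient group — no reversal.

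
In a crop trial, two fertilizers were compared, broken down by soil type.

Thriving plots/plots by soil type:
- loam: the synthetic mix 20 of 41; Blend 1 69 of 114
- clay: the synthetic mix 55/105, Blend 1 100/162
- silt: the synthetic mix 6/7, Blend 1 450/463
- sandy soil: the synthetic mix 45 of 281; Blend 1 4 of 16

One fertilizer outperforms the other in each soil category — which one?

Loam: the synthetic mix 20/41 = 48.8%, Blend 1 69/114 = 60.5% → Blend 1
Clay: the synthetic mix 55/105 = 52.4%, Blend 1 100/162 = 61.7% → Blend 1
Silt: the synthetic mix 6/7 = 85.7%, Blend 1 450/463 = 97.2% → Blend 1
Sandy soil: the synthetic mix 45/281 = 16.0%, Blend 1 4/16 = 25.0% → Blend 1
Blend 1 has the higher rate in all 4 groups.

Blend 1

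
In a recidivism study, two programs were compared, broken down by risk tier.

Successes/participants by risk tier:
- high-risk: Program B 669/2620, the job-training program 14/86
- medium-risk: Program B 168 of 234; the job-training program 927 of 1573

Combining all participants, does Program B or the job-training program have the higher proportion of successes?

High-risk: Program B 669/2620 = 25.5%, the job-training program 14/86 = 16.3% → Program B
Medium-risk: Program B 168/234 = 71.8%, the job-training program 927/1573 = 58.9% → Program B
Overall: Program B 837/2854 = 29.3%, the job-training program 941/1659 = 56.7% → the job-training program
(Program B wins every risk group but the job-training program wins overall — Program B's participants skew toward the low-rate high-risk group.)

the job-training program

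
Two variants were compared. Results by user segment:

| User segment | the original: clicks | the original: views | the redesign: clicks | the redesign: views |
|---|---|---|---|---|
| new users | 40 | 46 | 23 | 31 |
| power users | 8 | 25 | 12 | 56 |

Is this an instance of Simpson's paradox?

No

New users: the original 40/46 = 87.0%, the redesign 23/31 = 74.2% → the original
Power users: the original 8/25 = 32.0%, the redesign 12/56 = 21.4% → the original
Overall: the original 48/71 = 67.6%, the redesign 35/87 = 40.2% → the original
The original wins overall and in every user group — no reversal.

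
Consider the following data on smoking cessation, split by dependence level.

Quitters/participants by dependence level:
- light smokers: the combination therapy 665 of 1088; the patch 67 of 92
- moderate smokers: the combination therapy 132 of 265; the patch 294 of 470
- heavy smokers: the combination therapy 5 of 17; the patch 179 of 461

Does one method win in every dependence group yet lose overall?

Yes

Light smokers: the combination therapy 665/1088 = 61.1%, the patch 67/92 = 72.8% → the patch
Moderate smokers: the combination therapy 132/265 = 49.8%, the patch 294/470 = 62.6% → the patch
Heavy smokers: the combination therapy 5/17 = 29.4%, the patch 179/461 = 38.8% → the patch
Overall: the combination therapy 802/1370 = 58.5%, the patch 540/1023 = 52.8% → the combination therapy
The patch wins each dependence group but the combination therapy wins overall — the comparison reverses. The patch's participants skew toward heavy smokers, which has a lower base rate.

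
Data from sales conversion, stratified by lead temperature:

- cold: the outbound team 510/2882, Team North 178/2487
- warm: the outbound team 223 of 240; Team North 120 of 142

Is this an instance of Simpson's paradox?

Cold: the outbound team 510/2882 = 17.7%, Team North 178/2487 = 7.2% → the outbound team
Warm: the outbound team 223/240 = 92.9%, Team North 120/142 = 84.5% → the outbound team
Overall: the outbound team 733/3122 = 23.5%, Team North 298/2629 = 11.3% → the outbound team
The outbound team wins overall and in every lead group — no reversal.

No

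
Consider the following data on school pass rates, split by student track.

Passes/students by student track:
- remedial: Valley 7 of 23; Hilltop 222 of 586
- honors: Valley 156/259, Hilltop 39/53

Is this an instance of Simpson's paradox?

Yes

Remedial: Valley 7/23 = 30.4%, Hilltop 222/586 = 37.9% → Hilltop
Honors: Valley 156/259 = 60.2%, Hilltop 39/53 = 73.6% → Hilltop
Overall: Valley 163/282 = 57.8%, Hilltop 261/639 = 40.8% → Valley
Hilltop wins each student group but Valley wins overall — the comparison reverses. Hilltop's students skew toward remedial, which has a lower base rate.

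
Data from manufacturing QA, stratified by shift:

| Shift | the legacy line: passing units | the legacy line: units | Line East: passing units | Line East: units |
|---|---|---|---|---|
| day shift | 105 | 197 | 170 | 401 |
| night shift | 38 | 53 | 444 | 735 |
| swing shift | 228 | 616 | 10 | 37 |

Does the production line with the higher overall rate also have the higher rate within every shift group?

Day shift: the legacy line 105/197 = 53.3%, Line East 170/401 = 42.4% → the legacy line
Night shift: the legacy line 38/53 = 71.7%, Line East 444/735 = 60.4% → the legacy line
Swing shift: the legacy line 228/616 = 37.0%, Line East 10/37 = 27.0% → the legacy line
Overall: the legacy line 371/866 = 42.8%, Line East 624/1173 = 53.2% → Line East
The legacy line wins each shift group but Line East wins overall — the comparison reverses. The legacy line's units skew toward swing shift, which has a lower base rate.

No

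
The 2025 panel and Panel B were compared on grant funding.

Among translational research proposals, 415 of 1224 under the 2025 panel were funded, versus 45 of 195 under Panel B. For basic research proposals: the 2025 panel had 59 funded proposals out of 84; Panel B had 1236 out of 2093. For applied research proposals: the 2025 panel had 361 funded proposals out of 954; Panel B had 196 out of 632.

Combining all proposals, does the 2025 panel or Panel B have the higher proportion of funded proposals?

Panel B

Translational research: the 2025 panel 415/1224 = 33.9%, Panel B 45/195 = 23.1% → the 2025 panel
Basic research: the 2025 panel 59/84 = 70.2%, Panel B 1236/2093 = 59.1% → the 2025 panel
Applied research: the 2025 panel 361/954 = 37.8%, Panel B 196/632 = 31.0% → the 2025 panel
Overall: the 2025 panel 835/2262 = 36.9%, Panel B 1477/2920 = 50.6% → Panel B
(The 2025 panel wins every proposal group but Panel B wins overall — the 2025 panel's proposals skew toward the low-rate translational research group.)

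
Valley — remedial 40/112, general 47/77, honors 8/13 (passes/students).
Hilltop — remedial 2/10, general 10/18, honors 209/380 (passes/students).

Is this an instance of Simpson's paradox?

Remedial: Valley 40/112 = 35.7%, Hilltop 2/10 = 20.0% → Valley
General: Valley 47/77 = 61.0%, Hilltop 10/18 = 55.6% → Valley
Honors: Valley 8/13 = 61.5%, Hilltop 209/380 = 55.0% → Valley
Overall: Valley 95/202 = 47.0%, Hilltop 221/408 = 54.2% → Hilltop
Valley wins each student group but Hilltop wins overall — the comparison reverses. Valley's students skew toward remedial, which has a lower base rate.

Yes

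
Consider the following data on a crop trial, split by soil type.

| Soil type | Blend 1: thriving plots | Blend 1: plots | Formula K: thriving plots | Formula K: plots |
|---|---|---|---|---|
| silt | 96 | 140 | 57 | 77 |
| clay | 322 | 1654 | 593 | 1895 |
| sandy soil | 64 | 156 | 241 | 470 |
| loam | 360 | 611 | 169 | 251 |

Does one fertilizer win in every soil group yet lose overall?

Silt: Blend 1 96/140 = 68.6%, Formula K 57/77 = 74.0% → Formula K
Clay: Blend 1 322/1654 = 19.5%, Formula K 593/1895 = 31.3% → Formula K
Sandy soil: Blend 1 64/156 = 41.0%, Formula K 241/470 = 51.3% → Formula K
Loam: Blend 1 360/611 = 58.9%, Formula K 169/251 = 67.3% → Formula K
Overall: Blend 1 842/2561 = 32.9%, Formula K 1060/2693 = 39.4% → Formula K
Formula K wins overall and in every soil group — no reversal.

No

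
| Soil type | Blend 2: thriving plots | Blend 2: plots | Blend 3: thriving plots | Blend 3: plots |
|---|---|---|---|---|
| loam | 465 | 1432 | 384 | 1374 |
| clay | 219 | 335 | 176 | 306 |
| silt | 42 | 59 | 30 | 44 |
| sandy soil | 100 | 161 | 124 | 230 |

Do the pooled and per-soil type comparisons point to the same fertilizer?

Loam: Blend 2 465/1432 = 32.5%, Blend 3 384/1374 = 27.9% → Blend 2
Clay: Blend 2 219/335 = 65.4%, Blend 3 176/306 = 57.5% → Blend 2
Silt: Blend 2 42/59 = 71.2%, Blend 3 30/44 = 68.2% → Blend 2
Sandy soil: Blend 2 100/161 = 62.1%, Blend 3 124/230 = 53.9% → Blend 2
Overall: Blend 2 826/1987 = 41.6%, Blend 3 714/1954 = 36.5% → Blend 2
Blend 2 wins overall and in every soil group — no reversal.

Yes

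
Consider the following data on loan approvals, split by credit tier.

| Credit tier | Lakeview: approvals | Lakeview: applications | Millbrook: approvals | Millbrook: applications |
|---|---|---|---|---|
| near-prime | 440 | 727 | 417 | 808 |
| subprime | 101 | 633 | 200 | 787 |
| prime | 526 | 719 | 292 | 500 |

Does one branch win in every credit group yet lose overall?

Near-prime: Lakeview 440/727 = 60.5%, Millbrook 417/808 = 51.6% → Lakeview
Subprime: Lakeview 101/633 = 16.0%, Millbrook 200/787 = 25.4% → Millbrook
Prime: Lakeview 526/719 = 73.2%, Millbrook 292/500 = 58.4% → Lakeview
Overall: Lakeview 1067/2079 = 51.3%, Millbrook 909/2095 = 43.4% → Lakeview
Neither sweeps: Lakeview wins 2 of 3 groups, Millbrook wins 1. Lakeview wins overall but not every group — no Simpson reversal.

No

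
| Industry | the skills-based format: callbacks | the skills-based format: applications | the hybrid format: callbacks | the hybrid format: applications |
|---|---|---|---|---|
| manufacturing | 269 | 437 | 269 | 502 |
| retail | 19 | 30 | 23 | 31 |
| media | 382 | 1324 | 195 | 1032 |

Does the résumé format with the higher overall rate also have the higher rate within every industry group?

No

Manufacturing: the skills-based format 269/437 = 61.6%, the hybrid format 269/502 = 53.6% → the skills-based format
Retail: the skills-based format 19/30 = 63.3%, the hybrid format 23/31 = 74.2% → the hybrid format
Media: the skills-based format 382/1324 = 28.9%, the hybrid format 195/1032 = 18.9% → the skills-based format
Overall: the skills-based format 670/1791 = 37.4%, the hybrid format 487/1565 = 31.1% → the skills-based format
Neither sweeps: the skills-based format wins 2 of 3 groups, the hybrid format wins 1. The skills-based format wins overall but not every group — no Simpson reversal.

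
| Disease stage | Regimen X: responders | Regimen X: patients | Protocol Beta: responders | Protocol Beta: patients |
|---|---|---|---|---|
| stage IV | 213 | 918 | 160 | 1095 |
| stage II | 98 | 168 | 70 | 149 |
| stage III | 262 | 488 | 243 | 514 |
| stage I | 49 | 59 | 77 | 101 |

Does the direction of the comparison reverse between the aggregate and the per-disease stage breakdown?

No

Stage IV: Regimen X 213/918 = 23.2%, Protocol Beta 160/1095 = 14.6% → Regimen X
Stage II: Regimen X 98/168 = 58.3%, Protocol Beta 70/149 = 47.0% → Regimen X
Stage III: Regimen X 262/488 = 53.7%, Protocol Beta 243/514 = 47.3% → Regimen X
Stage I: Regimen X 49/59 = 83.1%, Protocol Beta 77/101 = 76.2% → Regimen X
Overall: Regimen X 622/1633 = 38.1%, Protocol Beta 550/1859 = 29.6% → Regimen X
Regimen X wins overall and in every disease group — no reversal.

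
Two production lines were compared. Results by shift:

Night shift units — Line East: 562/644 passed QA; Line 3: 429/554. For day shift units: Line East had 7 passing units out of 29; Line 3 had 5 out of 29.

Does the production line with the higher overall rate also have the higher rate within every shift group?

Yes

Night shift: Line East 562/644 = 87.3%, Line 3 429/554 = 77.4% → Line East
Day shift: Line East 7/29 = 24.1%, Line 3 5/29 = 17.2% → Line East
Overall: Line East 569/673 = 84.5%, Line 3 434/583 = 74.4% → Line East
Line East wins overall and in every shift group — no reversal.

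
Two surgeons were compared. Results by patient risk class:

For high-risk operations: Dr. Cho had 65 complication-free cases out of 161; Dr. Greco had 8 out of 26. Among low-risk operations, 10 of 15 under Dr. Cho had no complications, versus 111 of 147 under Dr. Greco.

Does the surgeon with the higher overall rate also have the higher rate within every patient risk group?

No

High-risk: Dr. Cho 65/161 = 40.4%, Dr. Greco 8/26 = 30.8% → Dr. Cho
Low-risk: Dr. Cho 10/15 = 66.7%, Dr. Greco 111/147 = 75.5% → Dr. Greco
Overall: Dr. Cho 75/176 = 42.6%, Dr. Greco 119/173 = 68.8% → Dr. Greco
Neither sweeps: Dr. Cho wins 1 of 2 groups, Dr. Greco wins 1. Dr. Greco wins overall but not every group — no Simpson reversal.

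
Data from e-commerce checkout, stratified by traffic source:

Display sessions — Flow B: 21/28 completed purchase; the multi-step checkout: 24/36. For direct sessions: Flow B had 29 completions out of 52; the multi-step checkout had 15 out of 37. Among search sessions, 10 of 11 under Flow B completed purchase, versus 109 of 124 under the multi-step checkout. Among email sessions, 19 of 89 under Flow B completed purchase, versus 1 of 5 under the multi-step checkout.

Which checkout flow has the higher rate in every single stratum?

Display: Flow B 21/28 = 75.0%, the multi-step checkout 24/36 = 66.7% → Flow B
Direct: Flow B 29/52 = 55.8%, the multi-step checkout 15/37 = 40.5% → Flow B
Search: Flow B 10/11 = 90.9%, the multi-step checkout 109/124 = 87.9% → Flow B
Email: Flow B 19/89 = 21.3%, the multi-step checkout 1/5 = 20.0% → Flow B
Flow B has the higher rate in all 4 groups.

Flow B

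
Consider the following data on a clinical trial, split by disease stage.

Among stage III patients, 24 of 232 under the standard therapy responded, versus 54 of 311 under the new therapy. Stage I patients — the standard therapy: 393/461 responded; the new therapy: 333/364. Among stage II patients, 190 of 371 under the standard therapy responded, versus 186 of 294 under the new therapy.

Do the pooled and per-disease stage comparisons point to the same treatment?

Yes

Stage III: the standard therapy 24/232 = 10.3%, the new therapy 54/311 = 17.4% → the new therapy
Stage I: the standard therapy 393/461 = 85.2%, the new therapy 333/364 = 91.5% → the new therapy
Stage II: the standard therapy 190/371 = 51.2%, the new therapy 186/294 = 63.3% → the new therapy
Overall: the standard therapy 607/1064 = 57.0%, the new therapy 573/969 = 59.1% → the new therapy
The new therapy wins overall and in every disease group — no reversal.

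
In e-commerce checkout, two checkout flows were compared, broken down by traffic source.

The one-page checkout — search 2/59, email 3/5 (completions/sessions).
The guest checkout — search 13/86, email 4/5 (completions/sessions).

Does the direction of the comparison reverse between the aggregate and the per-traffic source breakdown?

No

Search: the one-page checkout 2/59 = 3.4%, the guest checkout 13/86 = 15.1% → the guest checkout
Email: the one-page checkout 3/5 = 60.0%, the guest checkout 4/5 = 80.0% → the guest checkout
Overall: the one-page checkout 5/64 = 7.8%, the guest checkout 17/91 = 18.7% → the guest checkout
The guest checkout wins overall and in every traffic group — no reversal.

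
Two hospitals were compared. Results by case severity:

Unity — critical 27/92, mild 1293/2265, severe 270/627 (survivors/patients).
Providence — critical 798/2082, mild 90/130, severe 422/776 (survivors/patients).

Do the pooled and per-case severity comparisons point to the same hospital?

Critical: Unity 27/92 = 29.3%, Providence 798/2082 = 38.3% → Providence
Mild: Unity 1293/2265 = 57.1%, Providence 90/130 = 69.2% → Providence
Severe: Unity 270/627 = 43.1%, Providence 422/776 = 54.4% → Providence
Overall: Unity 1590/2984 = 53.3%, Providence 1310/2988 = 43.8% → Unity
Providence wins each case group but Unity wins overall — the comparison reverses. Providence's patients skew toward critical, which has a lower base rate.

No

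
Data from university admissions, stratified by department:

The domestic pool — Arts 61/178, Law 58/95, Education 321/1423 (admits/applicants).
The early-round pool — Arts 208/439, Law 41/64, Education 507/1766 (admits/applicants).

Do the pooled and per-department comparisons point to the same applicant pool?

Yes

Arts: the domestic pool 61/178 = 34.3%, the early-round pool 208/439 = 47.4% → the early-round pool
Law: the domestic pool 58/95 = 61.1%, the early-round pool 41/64 = 64.1% → the early-round pool
Education: the domestic pool 321/1423 = 22.6%, the early-round pool 507/1766 = 28.7% → the early-round pool
Overall: the domestic pool 440/1696 = 25.9%, the early-round pool 756/2269 = 33.3% → the early-round pool
The early-round pool wins overall and in every department group — no reversal.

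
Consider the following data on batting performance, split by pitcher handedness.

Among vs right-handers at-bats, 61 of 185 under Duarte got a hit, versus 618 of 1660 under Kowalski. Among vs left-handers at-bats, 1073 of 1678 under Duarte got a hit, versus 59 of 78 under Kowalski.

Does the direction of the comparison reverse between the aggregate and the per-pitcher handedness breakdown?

Vs right-handers: Duarte 61/185 = 33.0%, Kowalski 618/1660 = 37.2% → Kowalski
Vs left-handers: Duarte 1073/1678 = 63.9%, Kowalski 59/78 = 75.6% → Kowalski
Overall: Duarte 1134/1863 = 60.9%, Kowalski 677/1738 = 39.0% → Duarte
Kowalski wins each pitcher group but Duarte wins overall — the comparison reverses. Kowalski's at-bats skew toward vs right-handers, which has a lower base rate.

Yes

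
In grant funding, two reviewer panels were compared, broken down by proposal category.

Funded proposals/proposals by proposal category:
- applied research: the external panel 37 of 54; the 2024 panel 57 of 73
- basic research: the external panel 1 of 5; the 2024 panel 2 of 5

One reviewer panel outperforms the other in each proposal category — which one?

the 2024 panel

Applied research: the external panel 37/54 = 68.5%, the 2024 panel 57/73 = 78.1% → the 2024 panel
Basic research: the external panel 1/5 = 20.0%, the 2024 panel 2/5 = 40.0% → the 2024 panel
The 2024 panel has the higher rate in both groups.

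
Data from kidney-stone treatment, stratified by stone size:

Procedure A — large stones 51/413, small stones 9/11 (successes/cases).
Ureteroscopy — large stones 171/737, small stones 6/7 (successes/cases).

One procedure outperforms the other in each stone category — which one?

Large stones: Procedure A 51/413 = 12.3%, ureteroscopy 171/737 = 23.2% → ureteroscopy
Small stones: Procedure A 9/11 = 81.8%, ureteroscopy 6/7 = 85.7% → ureteroscopy
Ureteroscopy has the higher rate in both groups.

ureteroscopy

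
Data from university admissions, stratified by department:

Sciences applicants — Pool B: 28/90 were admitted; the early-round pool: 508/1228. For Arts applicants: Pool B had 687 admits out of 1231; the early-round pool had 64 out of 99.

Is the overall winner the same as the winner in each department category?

Sciences: Pool B 28/90 = 31.1%, the early-round pool 508/1228 = 41.4% → the early-round pool
Arts: Pool B 687/1231 = 55.8%, the early-round pool 64/99 = 64.6% → the early-round pool
Overall: Pool B 715/1321 = 54.1%, the early-round pool 572/1327 = 43.1% → Pool B
The early-round pool wins each department group but Pool B wins overall — the comparison reverses. The early-round pool's applicants skew toward Sciences, which has a lower base rate.

No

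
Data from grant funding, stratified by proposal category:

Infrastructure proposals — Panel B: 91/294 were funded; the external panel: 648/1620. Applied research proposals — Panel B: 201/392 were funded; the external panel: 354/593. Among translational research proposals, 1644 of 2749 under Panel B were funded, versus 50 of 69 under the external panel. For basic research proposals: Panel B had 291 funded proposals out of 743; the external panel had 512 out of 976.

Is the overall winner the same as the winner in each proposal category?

No

Infrastructure: Panel B 91/294 = 31.0%, the external panel 648/1620 = 40.0% → the external panel
Applied research: Panel B 201/392 = 51.3%, the external panel 354/593 = 59.7% → the external panel
Translational research: Panel B 1644/2749 = 59.8%, the external panel 50/69 = 72.5% → the external panel
Basic research: Panel B 291/743 = 39.2%, the external panel 512/976 = 52.5% → the external panel
Overall: Panel B 2227/4178 = 53.3%, the external panel 1564/3258 = 48.0% → Panel B
The external panel wins each proposal group but Panel B wins overall — the comparison reverses. The external panel's proposals skew toward infrastructure, which has a lower base rate.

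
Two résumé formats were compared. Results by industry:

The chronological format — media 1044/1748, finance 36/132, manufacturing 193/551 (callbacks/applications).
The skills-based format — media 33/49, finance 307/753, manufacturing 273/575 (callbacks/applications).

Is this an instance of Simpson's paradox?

Yes

Media: the chronological format 1044/1748 = 59.7%, the skills-based format 33/49 = 67.3% → the skills-based format
Finance: the chronological format 36/132 = 27.3%, the skills-based format 307/753 = 40.8% → the skills-based format
Manufacturing: the chronological format 193/551 = 35.0%, the skills-based format 273/575 = 47.5% → the skills-based format
Overall: the chronological format 1273/2431 = 52.4%, the skills-based format 613/1377 = 44.5% → the chronological format
The skills-based format wins each industry group but the chronological format wins overall — the comparison reverses. The skills-based format's applications skew toward finance, which has a lower base rate.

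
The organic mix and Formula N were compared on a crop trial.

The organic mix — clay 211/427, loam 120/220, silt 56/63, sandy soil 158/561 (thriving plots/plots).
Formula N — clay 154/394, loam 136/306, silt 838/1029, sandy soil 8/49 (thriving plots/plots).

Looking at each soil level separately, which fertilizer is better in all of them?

the organic mix

Clay: the organic mix 211/427 = 49.4%, Formula N 154/394 = 39.1% → the organic mix
Loam: the organic mix 120/220 = 54.5%, Formula N 136/306 = 44.4% → the organic mix
Silt: the organic mix 56/63 = 88.9%, Formula N 838/1029 = 81.4% → the organic mix
Sandy soil: the organic mix 158/561 = 28.2%, Formula N 8/49 = 16.3% → the organic mix
The organic mix has the higher rate in all 4 groups.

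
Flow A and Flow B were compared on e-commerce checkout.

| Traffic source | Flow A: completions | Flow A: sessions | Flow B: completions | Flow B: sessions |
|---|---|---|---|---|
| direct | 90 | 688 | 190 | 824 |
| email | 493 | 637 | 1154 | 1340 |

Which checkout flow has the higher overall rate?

Direct: Flow A 90/688 = 13.1%, Flow B 190/824 = 23.1% → Flow B
Email: Flow A 493/637 = 77.4%, Flow B 1154/1340 = 86.1% → Flow B
Overall: Flow A 583/1325 = 44.0%, Flow B 1344/2164 = 62.1% → Flow B

Flow B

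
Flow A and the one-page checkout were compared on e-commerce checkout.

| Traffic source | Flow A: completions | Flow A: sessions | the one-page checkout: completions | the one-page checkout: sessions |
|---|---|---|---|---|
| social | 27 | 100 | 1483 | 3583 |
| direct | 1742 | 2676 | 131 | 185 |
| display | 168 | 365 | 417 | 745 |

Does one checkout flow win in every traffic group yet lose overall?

Yes

Social: Flow A 27/100 = 27.0%, the one-page checkout 1483/3583 = 41.4% → the one-page checkout
Direct: Flow A 1742/2676 = 65.1%, the one-page checkout 131/185 = 70.8% → the one-page checkout
Display: Flow A 168/365 = 46.0%, the one-page checkout 417/745 = 56.0% → the one-page checkout
Overall: Flow A 1937/3141 = 61.7%, the one-page checkout 2031/4513 = 45.0% → Flow A
The one-page checkout wins each traffic group but Flow A wins overall — the comparison reverses. The one-page checkout's sessions skew toward social, which has a lower base rate.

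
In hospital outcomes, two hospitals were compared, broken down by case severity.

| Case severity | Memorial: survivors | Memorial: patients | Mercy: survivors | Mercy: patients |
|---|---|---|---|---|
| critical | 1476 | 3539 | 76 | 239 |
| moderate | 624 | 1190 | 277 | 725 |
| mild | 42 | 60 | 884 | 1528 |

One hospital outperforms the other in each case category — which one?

Critical: Memorial 1476/3539 = 41.7%, Mercy 76/239 = 31.8% → Memorial
Moderate: Memorial 624/1190 = 52.4%, Mercy 277/725 = 38.2% → Memorial
Mild: Memorial 42/60 = 70.0%, Mercy 884/1528 = 57.9% → Memorial
Memorial has the higher rate in all 3 groups.

Memorial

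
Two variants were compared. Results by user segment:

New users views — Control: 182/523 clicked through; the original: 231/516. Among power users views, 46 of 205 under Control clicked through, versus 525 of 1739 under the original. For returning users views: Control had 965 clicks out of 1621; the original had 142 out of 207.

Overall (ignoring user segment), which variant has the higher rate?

Control

New users: Control 182/523 = 34.8%, the original 231/516 = 44.8% → the original
Power users: Control 46/205 = 22.4%, the original 525/1739 = 30.2% → the original
Returning users: Control 965/1621 = 59.5%, the original 142/207 = 68.6% → the original
Overall: Control 1193/2349 = 50.8%, the original 898/2462 = 36.5% → Control
(The original wins every user group but Control wins overall — the original's views skew toward the low-rate power users group.)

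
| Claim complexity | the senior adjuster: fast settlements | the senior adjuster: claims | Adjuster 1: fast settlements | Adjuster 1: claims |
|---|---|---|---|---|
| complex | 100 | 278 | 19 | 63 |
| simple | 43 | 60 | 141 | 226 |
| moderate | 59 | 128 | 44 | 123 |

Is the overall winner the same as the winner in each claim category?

Complex: the senior adjuster 100/278 = 36.0%, Adjuster 1 19/63 = 30.2% → the senior adjuster
Simple: the senior adjuster 43/60 = 71.7%, Adjuster 1 141/226 = 62.4% → the senior adjuster
Moderate: the senior adjuster 59/128 = 46.1%, Adjuster 1 44/123 = 35.8% → the senior adjuster
Overall: the senior adjuster 202/466 = 43.3%, Adjuster 1 204/412 = 49.5% → Adjuster 1
The senior adjuster wins each claim group but Adjuster 1 wins overall — the comparison reverses. The senior adjuster's claims skew toward complex, which has a lower base rate.

No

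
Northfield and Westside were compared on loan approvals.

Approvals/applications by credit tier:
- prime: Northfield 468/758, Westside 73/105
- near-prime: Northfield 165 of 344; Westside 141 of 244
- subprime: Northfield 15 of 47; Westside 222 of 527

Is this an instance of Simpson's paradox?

Prime: Northfield 468/758 = 61.7%, Westside 73/105 = 69.5% → Westside
Near-prime: Northfield 165/344 = 48.0%, Westside 141/244 = 57.8% → Westside
Subprime: Northfield 15/47 = 31.9%, Westside 222/527 = 42.1% → Westside
Overall: Northfield 648/1149 = 56.4%, Westside 436/876 = 49.8% → Northfield
Westside wins each credit group but Northfield wins overall — the comparison reverses. Westside's applications skew toward subprime, which has a lower base rate.

Yes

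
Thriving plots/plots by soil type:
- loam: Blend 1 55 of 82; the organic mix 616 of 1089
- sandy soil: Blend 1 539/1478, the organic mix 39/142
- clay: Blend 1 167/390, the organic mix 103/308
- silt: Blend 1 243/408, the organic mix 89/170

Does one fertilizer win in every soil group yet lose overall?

Yes

Loam: Blend 1 55/82 = 67.1%, the organic mix 616/1089 = 56.6% → Blend 1
Sandy soil: Blend 1 539/1478 = 36.5%, the organic mix 39/142 = 27.5% → Blend 1
Clay: Blend 1 167/390 = 42.8%, the organic mix 103/308 = 33.4% → Blend 1
Silt: Blend 1 243/408 = 59.6%, the organic mix 89/170 = 52.4% → Blend 1
Overall: Blend 1 1004/2358 = 42.6%, the organic mix 847/1709 = 49.6% → the organic mix
Blend 1 wins each soil group but the organic mix wins overall — the comparison reverses. Blend 1's plots skew toward sandy soil, which has a lower base rate.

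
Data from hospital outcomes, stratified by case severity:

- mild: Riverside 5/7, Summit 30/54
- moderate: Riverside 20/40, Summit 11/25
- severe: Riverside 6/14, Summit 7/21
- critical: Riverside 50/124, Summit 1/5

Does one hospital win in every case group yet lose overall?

Mild: Riverside 5/7 = 71.4%, Summit 30/54 = 55.6% → Riverside
Moderate: Riverside 20/40 = 50.0%, Summit 11/25 = 44.0% → Riverside
Severe: Riverside 6/14 = 42.9%, Summit 7/21 = 33.3% → Riverside
Critical: Riverside 50/124 = 40.3%, Summit 1/5 = 20.0% → Riverside
Overall: Riverside 81/185 = 43.8%, Summit 49/105 = 46.7% → Summit
Riverside wins each case group but Summit wins overall — the comparison reverses. Riverside's patients skew toward critical, which has a lower base rate.

Yes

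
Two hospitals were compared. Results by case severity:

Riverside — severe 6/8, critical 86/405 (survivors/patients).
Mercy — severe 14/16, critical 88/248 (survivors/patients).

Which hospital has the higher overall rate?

Mercy

Severe: Riverside 6/8 = 75.0%, Mercy 14/16 = 87.5% → Mercy
Critical: Riverside 86/405 = 21.2%, Mercy 88/248 = 35.5% → Mercy
Overall: Riverside 92/413 = 22.3%, Mercy 102/264 = 38.6% → Mercy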